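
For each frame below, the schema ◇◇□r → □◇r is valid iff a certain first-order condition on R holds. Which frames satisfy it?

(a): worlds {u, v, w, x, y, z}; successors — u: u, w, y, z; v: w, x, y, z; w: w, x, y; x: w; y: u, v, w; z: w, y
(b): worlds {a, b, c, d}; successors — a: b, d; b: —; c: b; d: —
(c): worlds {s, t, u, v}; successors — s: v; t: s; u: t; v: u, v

This is the axiom for a generalized confluence (Geach) condition; its first-order frame correspondent is ∀x ∀y ∀z ((xR²y ∧ xRz) → ∃w (yRw ∧ zRw)).
(a): satisfies the condition.
(b): satisfies the condition.
(c): fails — sR²u, sRv but no w with uRw and vRw.

(a), (b)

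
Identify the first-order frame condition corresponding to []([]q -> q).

shift-reflexivity

Suppose □(□q→q) is valid. Take Rxy and set V(q)={w : Ryw}. Then at y, □q holds; since □(□q→q) at x, □q→q at y, so q at y, i.e. Ryy.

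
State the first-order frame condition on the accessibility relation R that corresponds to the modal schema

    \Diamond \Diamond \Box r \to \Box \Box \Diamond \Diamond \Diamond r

\forall x \forall y \forall z ((x R^2 y \wedge x R^2 z) \to \exists w (yRw \wedge z R^3 w))

This is a Sahlqvist (Geach-type) schema ◇^2□^1r → □^2◇^3r.
Minimal-valuation argument: fix x; take any y with xR^2y and any z with xR^2z. Set V(r) to the set of worlds R-reachable from y in exactly 1 step. Then □^1r holds at y, so the antecedent holds at x; validity forces ◇^3r at z, giving a w with zR^3w and yR^1w.
First-order correspondent: \forall x \forall y \forall z ((x R^2 y \wedge x R^2 z) \to \exists w (yRw \wedge z R^3 w)).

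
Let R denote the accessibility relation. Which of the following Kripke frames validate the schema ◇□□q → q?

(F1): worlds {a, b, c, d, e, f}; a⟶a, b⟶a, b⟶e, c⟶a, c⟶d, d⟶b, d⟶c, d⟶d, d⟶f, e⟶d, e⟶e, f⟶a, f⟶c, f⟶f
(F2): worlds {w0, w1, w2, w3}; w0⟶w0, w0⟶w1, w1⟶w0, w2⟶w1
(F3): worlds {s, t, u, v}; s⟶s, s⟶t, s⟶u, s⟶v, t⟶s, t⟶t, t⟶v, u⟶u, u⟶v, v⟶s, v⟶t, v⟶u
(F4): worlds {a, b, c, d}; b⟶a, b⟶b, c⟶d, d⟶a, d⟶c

This is the axiom for a generalized confluence (Geach) condition; its first-order frame correspondent is ∀x ∀y (xRy → ∃w (yR²w ∧ x = w)).
(F1): fails — bRa but no w with aR²w and b=w.
(F2): fails — w2Rw1 but no w with w1R²w and w2=w.
(F3): holds.
(F4): fails — bRa but no w with aR²w and b=w.
Valid on: (F3).

(F3)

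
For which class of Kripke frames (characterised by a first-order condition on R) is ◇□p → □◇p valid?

This is the .2 axiom.
Its frame correspondent is convergence — ∀x ∀y ∀z (Rxy ∧ Rxz → ∃w (Ryw ∧ Rzw)).

convergence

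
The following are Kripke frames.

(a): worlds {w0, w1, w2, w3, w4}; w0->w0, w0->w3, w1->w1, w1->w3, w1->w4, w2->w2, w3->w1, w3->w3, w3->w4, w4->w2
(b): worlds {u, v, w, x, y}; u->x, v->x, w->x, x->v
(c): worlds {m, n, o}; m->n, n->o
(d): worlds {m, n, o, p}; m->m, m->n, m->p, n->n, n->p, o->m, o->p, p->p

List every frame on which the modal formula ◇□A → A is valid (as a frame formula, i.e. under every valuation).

This is the axiom for a generalized confluence (Geach) condition; its first-order frame correspondent is ∀x ∀y (xRy → ∃w (yRw ∧ x = w)).
(a): fails — w0Rw3 but no w with w3Rw and w0=w.
(b): fails — uRx but no t with xRt and u=t.
(c): fails — mRn but no w with nRw and m=w.
(d): fails — mRn but no w with nRw and m=w.
Valid on no frame.

none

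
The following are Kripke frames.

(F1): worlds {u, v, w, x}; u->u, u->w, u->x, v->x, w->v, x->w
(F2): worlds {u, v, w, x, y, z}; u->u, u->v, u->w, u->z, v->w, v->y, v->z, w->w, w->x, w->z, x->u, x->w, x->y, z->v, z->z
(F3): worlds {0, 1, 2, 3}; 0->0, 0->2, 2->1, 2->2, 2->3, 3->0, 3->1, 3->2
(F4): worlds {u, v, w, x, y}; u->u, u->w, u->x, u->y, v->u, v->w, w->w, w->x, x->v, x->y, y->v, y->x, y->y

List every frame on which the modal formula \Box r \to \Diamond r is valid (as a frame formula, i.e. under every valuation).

(F1), (F4)

Frame correspondent (Sahlqvist): \forall x \exists y Rxy — i.e. seriality.
(F1): ✓.
(F2): fails — world y has no successor.
(F3): fails — world 1 has no successor.
(F4): ✓.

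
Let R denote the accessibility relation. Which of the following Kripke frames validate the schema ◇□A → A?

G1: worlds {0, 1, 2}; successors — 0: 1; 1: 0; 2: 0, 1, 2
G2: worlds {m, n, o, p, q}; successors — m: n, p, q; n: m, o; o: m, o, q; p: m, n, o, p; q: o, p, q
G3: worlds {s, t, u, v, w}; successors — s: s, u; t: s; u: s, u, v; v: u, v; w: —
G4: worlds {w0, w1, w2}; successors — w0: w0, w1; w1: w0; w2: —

G4

Frame correspondent (Sahlqvist): ∀x ∀y (xRy → ∃w (yRw ∧ x = w)) — i.e. a generalized confluence (Geach) condition.
G1: fails — 2R0 but no w with 0Rw and 2=w.
G2: fails — mRq but no w with qRw and m=w.
G3: fails — tRs but no w* with sRw* and t=w*.
G4: satisfies the condition.
Valid on: G4.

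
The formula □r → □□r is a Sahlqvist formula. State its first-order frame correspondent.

This is the 4 axiom.
It corresponds to transitivity: ∀x ∀y ∀z (Rxy ∧ Ryz → Rxz).

transitivity: ∀x ∀y ∀z (Rxy ∧ Ryz → Rxz)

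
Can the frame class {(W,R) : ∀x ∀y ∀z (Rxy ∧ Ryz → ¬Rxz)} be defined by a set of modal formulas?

Any modally definable frame class is closed under surjective bounded morphisms.
The 5-cycle (worlds s,t,u,v,w with s→t→u→v→w→s) is intransitive. Mapping every world to a single reflexive point • is a surjective bounded morphism; the reflexive point is not intransitive (R••∧R•• but R••).
So no modal formula (or set of formulas) defines exactly the intransitive frames.

No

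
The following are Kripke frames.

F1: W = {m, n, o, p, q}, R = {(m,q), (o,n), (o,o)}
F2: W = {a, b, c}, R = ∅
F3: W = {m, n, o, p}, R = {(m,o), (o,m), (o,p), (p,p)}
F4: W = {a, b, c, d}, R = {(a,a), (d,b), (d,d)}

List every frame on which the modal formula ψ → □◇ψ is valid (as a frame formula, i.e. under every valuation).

Frame correspondent (Sahlqvist): ∀x ∀y (Rxy → Ryx) — i.e. symmetry.
F1: fails — Rmq but not Rqm.
F2: ✓.
F3: fails — Rop but not Rpo.
F4: fails — Rdb but not Rbd.
Valid on: F2.

F2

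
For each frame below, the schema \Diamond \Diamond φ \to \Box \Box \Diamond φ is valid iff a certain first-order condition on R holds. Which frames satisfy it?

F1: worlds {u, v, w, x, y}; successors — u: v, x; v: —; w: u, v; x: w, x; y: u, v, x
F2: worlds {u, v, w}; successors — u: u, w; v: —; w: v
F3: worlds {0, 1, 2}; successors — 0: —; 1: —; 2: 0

F3

The schema corresponds to a generalized confluence (Geach) condition: \forall x \forall y \forall z ((x R^2 y \wedge x R^2 z) \to \exists w (y = w \wedge zRw)).
F1: fails — uR²w, uR²w but no t with w=t and wRt.
F2: fails — uR²u, uR²v but no t with u=t and vRt.
F3: ✓.
Valid on: F3.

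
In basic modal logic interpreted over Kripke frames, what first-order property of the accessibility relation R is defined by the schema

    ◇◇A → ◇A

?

Transitivity

This is frame-equivalent to □A → □□A (substitute ¬A for A and contrapose).
Suppose □A→□□A is valid. Take Rxy, Ryz and set V(A)={w : Rxw}. Then □A at x, so □□A at x, so □A at y, so A at z, i.e. Rxz.
The converse is a direct semantic check.
So the correspondent is transitivity.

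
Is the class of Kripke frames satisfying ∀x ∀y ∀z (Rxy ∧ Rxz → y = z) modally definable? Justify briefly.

Yes — defined by ◇r → □r

This is a Sahlqvist condition; the CD axiom ◇r → □r defines it.
Suppose ◇r→□r is valid. Take Rxy, Rxz and set V(r)={y}. Then ◇r at x, so □r at x, so r at z, i.e. z=y.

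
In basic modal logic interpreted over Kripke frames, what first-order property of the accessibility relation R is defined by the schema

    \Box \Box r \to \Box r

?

Suppose □□r→□r is valid. Take Rxy and set V(r)={w : xR²w}. Then □□r at x, so □r at x, so r at y, i.e. ∃z(Rxz∧Rzy).
The converse is a direct semantic check.
So the correspondent is density.

density: \forall x \forall y (Rxy \to \exists z (Rxz \wedge Rzy))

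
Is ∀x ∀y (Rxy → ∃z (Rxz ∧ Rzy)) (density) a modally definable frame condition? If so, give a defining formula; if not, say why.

The condition is density. A defining modal formula is □□p → □p.
Suppose □□p→□p is valid. Take Rxy and set V(p)={w : xR²w}. Then □□p at x, so □p at x, so p at y, i.e. ∃z(Rxz∧Rzy).

Yes, by □□p → □p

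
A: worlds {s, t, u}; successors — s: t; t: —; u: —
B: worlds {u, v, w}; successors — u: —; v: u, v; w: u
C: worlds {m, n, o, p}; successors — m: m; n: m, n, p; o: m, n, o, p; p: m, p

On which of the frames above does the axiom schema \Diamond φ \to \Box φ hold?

A

This is the axiom for partial functionality; its first-order frame correspondent is \forall x \forall y \forall z (Rxy \wedge Rxz \to y = z).
A: condition met.
B: fails — v sees both u and v.
C: fails — n sees both m and n.
Valid on: A.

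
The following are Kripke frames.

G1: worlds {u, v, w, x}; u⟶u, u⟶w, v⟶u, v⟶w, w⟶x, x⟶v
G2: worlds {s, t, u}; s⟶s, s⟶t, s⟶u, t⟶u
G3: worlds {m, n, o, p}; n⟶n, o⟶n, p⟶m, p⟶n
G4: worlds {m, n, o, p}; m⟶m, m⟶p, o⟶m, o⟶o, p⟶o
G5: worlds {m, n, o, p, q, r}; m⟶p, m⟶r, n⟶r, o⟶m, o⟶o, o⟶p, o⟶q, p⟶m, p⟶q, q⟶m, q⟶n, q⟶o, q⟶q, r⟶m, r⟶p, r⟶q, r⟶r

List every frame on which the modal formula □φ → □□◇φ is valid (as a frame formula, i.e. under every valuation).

G3

This is the axiom for a generalized confluence (Geach) condition; its first-order frame correspondent is ∀x ∀z (xR²z → ∃w (xRw ∧ zRw)).
G1: fails — uR²w but no t with uRt and wRt.
G2: fails — sR²u but no w with sRw and uRw.
G3: holds.
G4: fails — mR²p but no w with mRw and pRw.
G5: fails — mR²p but no w with mRw and pRw.
Valid on: G3.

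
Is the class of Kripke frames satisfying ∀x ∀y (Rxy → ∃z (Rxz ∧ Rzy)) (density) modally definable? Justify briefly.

Definable; □□r → □r defines it

This is a Sahlqvist condition; the C4 axiom □□r → □r defines it.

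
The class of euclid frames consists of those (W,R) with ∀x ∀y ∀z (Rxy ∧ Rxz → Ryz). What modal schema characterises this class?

◇p → □◇p

A defining formula is ◇p → □◇p (the 5 axiom).
Suppose ◇p→□◇p is valid. Take Rxy, Rxz and set V(p)={y}. Then ◇p at x, so □◇p at x, so ◇p at z, so some w with Rzw has p; w=y, i.e. Rzy. By symmetry of the argument, Ryz.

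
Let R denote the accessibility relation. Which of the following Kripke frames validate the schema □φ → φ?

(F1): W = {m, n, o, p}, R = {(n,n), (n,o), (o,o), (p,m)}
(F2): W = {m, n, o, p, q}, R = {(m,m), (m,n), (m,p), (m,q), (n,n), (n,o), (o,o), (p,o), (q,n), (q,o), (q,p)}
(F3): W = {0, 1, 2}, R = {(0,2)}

The schema corresponds to reflexivity: ∀x Rxx.
(F1): fails — world m does not see itself.
(F2): fails — world p does not see itself.
(F3): fails — world 0 does not see itself.

none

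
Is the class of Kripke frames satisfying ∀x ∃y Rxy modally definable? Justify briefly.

The condition is seriality. A defining modal formula is □p → ◇p.
Suppose □p→◇p is valid. At any x set V(p)=W. Then □p at x, so ◇p at x, so x has a successor.

Yes — defined by □p → ◇p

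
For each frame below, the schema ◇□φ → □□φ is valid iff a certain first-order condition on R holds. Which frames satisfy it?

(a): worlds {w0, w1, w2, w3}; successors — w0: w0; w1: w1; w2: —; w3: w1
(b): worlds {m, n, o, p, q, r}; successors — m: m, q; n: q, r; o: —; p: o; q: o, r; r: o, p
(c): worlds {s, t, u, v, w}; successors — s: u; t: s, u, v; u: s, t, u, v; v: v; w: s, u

The schema corresponds to a generalized confluence (Geach) condition: ∀x ∀y ∀z ((xRy ∧ xR²z) → ∃w (yRw ∧ z = w)).
(a): holds.
(b): fails — mRm, mR²o but no w with mRw and o=w.
(c): fails — tRs, tR²s but no w* with sRw* and s=w*.
Valid on: (a).

(a)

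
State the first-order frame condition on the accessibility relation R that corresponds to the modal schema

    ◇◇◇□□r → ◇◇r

This is a Sahlqvist (Geach-type) schema ◇^3□^2r → □^0◇^2r.
First-order correspondent: ∀x ∀y (xR³y → ∃w (yR²w ∧ xR²w)).

∀x ∀y (xR³y → ∃w (yR²w ∧ xR²w))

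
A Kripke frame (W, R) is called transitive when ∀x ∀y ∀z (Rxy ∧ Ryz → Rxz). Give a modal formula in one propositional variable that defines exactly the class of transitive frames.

The condition is transitivity. The 4 schema □ψ → □□ψ defines it.
Suppose □ψ→□□ψ is valid. Take Rxy, Ryz and set V(ψ)={w : Rxw}. Then □ψ at x, so □□ψ at x, so □ψ at y, so ψ at z, i.e. Rxz.

□ψ → □□ψ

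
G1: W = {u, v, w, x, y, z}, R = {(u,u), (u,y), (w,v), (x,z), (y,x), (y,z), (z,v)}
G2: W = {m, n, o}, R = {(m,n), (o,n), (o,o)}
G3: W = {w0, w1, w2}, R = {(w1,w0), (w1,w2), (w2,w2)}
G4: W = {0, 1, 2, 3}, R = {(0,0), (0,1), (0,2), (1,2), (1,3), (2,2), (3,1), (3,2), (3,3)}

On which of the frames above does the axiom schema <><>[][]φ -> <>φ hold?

G3, G4

The schema corresponds to a generalized confluence (Geach) condition: forall x forall y (x R^2 y -> exists w (y R^2 w & xRw)).
G1: fails — uR²x but no t with xR²t and uRt.
G2: fails — oR²n but no w with nR²w and oRw.
G3: condition met.
G4: condition met.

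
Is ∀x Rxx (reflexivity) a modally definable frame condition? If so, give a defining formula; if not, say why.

Yes, by □q → q

Yes: it is reflexivity, defined by the T schema □q → q.
Suppose □q→q is valid. At any x set V(q)={w : Rxw}. Then □q holds at x, so q holds at x, i.e. Rxx.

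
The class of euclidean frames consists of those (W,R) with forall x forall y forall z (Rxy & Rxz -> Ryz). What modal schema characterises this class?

◇p → □◇p

The condition is the Euclidean property. The 5 schema ◇p → □◇p defines it.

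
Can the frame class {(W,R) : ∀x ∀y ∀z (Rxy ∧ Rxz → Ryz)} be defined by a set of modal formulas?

Yes — defined by ◇q → □◇q

This is a Sahlqvist condition; the 5 axiom ◇q → □◇q defines it.
Suppose ◇q→□◇q is valid. Take Rxy, Rxz and set V(q)={y}. Then ◇q at x, so □◇q at x, so ◇q at z, so some w with Rzw has q; w=y, i.e. Rzy. By symmetry of the argument, Ryz.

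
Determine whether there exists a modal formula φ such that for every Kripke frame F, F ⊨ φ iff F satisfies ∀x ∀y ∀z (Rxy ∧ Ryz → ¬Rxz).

Any modally definable frame class is closed under surjective bounded morphisms.
The 7-cycle (worlds s,t,u,v,w,x,y with s→t→u→v→w→x→y→s) is intransitive. Mapping every world to a single reflexive point • is a surjective bounded morphism; the reflexive point is not intransitive (R••∧R•• but R••).
Hence intransitivity is not modally definable.

Not definable by any modal formula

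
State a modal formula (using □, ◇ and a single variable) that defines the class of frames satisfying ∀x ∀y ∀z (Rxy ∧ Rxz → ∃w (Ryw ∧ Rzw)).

◇□p → □◇p

The condition is convergence. The .2 schema ◇□p → □◇p defines it.
Suppose ◇□p→□◇p is valid. Take Rxy, Rxz and set V(p)={w : Ryw}. Then □p at y so ◇□p at x, so □◇p at x, so ◇p at z, giving w with Rzw and Ryw.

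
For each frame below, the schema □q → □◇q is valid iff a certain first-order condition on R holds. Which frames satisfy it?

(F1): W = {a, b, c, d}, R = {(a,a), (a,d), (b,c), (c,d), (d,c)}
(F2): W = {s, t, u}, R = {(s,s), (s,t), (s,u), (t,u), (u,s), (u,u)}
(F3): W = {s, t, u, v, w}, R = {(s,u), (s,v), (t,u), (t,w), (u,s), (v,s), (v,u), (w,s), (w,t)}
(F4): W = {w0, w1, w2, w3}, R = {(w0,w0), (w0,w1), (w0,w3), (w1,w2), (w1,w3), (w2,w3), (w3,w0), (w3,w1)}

(F2)

This is the axiom for a generalized confluence (Geach) condition; its first-order frame correspondent is ∀x ∀z (xRz → ∃w (xRw ∧ zRw)).
(F1): fails — aRd but no w with aRw and dRw.
(F2): ✓.
(F3): fails — sRu but no w* with sRw* and uRw*.
(F4): fails — w1Rw3 but no w with w1Rw and w3Rw.
Valid on: (F2).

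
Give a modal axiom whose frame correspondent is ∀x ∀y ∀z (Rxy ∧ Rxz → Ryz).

◇s → □◇s

This is the Euclidean property; the standard corresponding axiom is 5: ◇s → □◇s.
Suppose ◇s→□◇s is valid. Take Rxy, Rxz and set V(s)={y}. Then ◇s at x, so □◇s at x, so ◇s at z, so some w with Rzw has s; w=y, i.e. Rzy. By symmetry of the argument, Ryz.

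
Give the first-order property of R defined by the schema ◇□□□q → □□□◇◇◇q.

∀x ∀y ∀z ((xRy ∧ xR³z) → ∃w (yR³w ∧ zR³w))

This is a Sahlqvist (Geach-type) schema ◇^1□^3q → □^3◇^3q.
Minimal-valuation argument: fix x; take any y with xR^1y and any z with xR^3z. Set V(q) to the set of worlds R-reachable from y in exactly 3 steps. Then □^3q holds at y, so the antecedent holds at x; validity forces ◇^3q at z, giving a w with zR^3w and yR^3w.
First-order correspondent: ∀x ∀y ∀z ((xRy ∧ xR³z) → ∃w (yR³w ∧ zR³w)).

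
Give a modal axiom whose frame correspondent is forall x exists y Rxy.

This is seriality; the standard corresponding axiom is D: □p → ◇p.
Suppose □p→◇p is valid. At any x set V(p)=W. Then □p at x, so ◇p at x, so x has a successor.

□p → ◇p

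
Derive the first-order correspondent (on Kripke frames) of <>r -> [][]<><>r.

This is a Sahlqvist (Geach-type) schema ◇^1□^0r → □^2◇^2r.
First-order correspondent: forall x forall y forall z ((xRy & x R^2 z) -> exists w (y = w & z R^2 w)).

forall x forall y forall z ((xRy & x R^2 z) -> exists w (y = w & z R^2 w))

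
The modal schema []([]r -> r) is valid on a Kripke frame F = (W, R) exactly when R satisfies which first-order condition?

Suppose □(□r→r) is valid. Take Rxy and set V(r)={w : Ryw}. Then at y, □r holds; since □(□r→r) at x, □r→r at y, so r at y, i.e. Ryy.

shift-reflexivity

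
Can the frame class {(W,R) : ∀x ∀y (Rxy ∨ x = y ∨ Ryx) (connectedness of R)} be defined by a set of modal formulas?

If a class were modally definable it would be closed under disjoint unions (Goldblatt–Thomason).
Take 4 disjoint single-world reflexive frames: each is trivially connected, but their disjoint union has 4 worlds with no edge between distinct components, so it is not connected.
So no modal formula (or set of formulas) defines exactly the connected frames.

No — not modally definable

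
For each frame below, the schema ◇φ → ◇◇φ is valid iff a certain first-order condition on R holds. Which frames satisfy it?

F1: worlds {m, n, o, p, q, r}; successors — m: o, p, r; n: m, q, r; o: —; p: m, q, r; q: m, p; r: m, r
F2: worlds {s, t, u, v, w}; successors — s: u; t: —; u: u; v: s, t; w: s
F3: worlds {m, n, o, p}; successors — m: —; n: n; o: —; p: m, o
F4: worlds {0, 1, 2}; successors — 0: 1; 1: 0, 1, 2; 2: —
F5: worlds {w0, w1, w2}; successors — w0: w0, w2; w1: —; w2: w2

F4, F5

Frame correspondent (Sahlqvist): ∀x ∀y (xRy → ∃w (y = w ∧ xR²w)) — i.e. a generalized confluence (Geach) condition.
F1: fails — mRo but no w with o=w and mR²w.
F2: fails — vRs but no w* with s=w* and vR²w*.
F3: fails — pRm but no w with m=w and pR²w.
F4: ✓.
F5: ✓.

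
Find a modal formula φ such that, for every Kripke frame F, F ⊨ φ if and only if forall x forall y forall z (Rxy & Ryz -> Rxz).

□q → □□q

This is transitivity; the standard corresponding axiom is 4: □q → □□q.
Suppose □q→□□q is valid. Take Rxy, Ryz and set V(q)={w : Rxw}. Then □q at x, so □□q at x, so □q at y, so q at z, i.e. Rxz.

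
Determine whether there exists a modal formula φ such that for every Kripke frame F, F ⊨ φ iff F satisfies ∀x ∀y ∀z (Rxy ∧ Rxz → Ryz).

Definable; ◇p → □◇p defines it

The condition is the Euclidean property. A defining modal formula is ◇p → □◇p.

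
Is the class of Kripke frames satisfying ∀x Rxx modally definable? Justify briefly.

Yes: it is reflexivity, defined by the T schema □q → q.

Definable; □q → q defines it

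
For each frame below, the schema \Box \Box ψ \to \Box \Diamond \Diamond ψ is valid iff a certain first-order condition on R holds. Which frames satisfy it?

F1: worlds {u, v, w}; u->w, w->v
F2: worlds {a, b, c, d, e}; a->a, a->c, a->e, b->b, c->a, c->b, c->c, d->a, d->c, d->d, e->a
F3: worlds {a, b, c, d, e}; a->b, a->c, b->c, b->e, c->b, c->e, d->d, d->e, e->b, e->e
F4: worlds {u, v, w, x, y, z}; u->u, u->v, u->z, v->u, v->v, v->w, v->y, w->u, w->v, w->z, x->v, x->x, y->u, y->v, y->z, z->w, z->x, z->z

F2, F3, F4

This is the axiom for a generalized confluence (Geach) condition; its first-order frame correspondent is \forall x \forall z (xRz \to \exists w (x R^2 w \wedge z R^2 w)).
F1: fails — uRw but no t with uR²t and wR²t.
F2: holds.
F3: holds.
F4: holds.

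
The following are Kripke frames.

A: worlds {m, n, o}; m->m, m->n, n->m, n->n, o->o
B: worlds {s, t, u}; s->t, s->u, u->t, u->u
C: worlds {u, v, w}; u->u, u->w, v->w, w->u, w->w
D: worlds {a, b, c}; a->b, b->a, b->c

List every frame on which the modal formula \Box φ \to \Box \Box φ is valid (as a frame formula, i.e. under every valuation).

A, B

This is the axiom for transitivity; its first-order frame correspondent is \forall x \forall y \forall z (Rxy \wedge Ryz \to Rxz).
A: holds.
B: holds.
C: fails — Rvw and Rwu but not Rvu.
D: fails — Rab and Rba but not Raa.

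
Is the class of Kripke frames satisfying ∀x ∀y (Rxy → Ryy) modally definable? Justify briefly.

Yes — defined by □(□r → r)

Yes: it is shift-reflexivity, defined by the T□ schema □(□r → r).
Suppose □(□r→r) is valid. Take Rxy and set V(r)={w : Ryw}. Then at y, □r holds; since □(□r→r) at x, □r→r at y, so r at y, i.e. Ryy.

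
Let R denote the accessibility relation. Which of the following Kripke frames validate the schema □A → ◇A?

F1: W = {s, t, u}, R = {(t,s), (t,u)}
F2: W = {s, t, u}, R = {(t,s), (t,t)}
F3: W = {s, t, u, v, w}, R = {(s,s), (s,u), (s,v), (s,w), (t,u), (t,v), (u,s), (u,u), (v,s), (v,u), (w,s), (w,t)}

This is the axiom for seriality; its first-order frame correspondent is ∀x ∃y Rxy.
F1: fails — world s has no successor.
F2: fails — world s has no successor.
F3: ✓.

F3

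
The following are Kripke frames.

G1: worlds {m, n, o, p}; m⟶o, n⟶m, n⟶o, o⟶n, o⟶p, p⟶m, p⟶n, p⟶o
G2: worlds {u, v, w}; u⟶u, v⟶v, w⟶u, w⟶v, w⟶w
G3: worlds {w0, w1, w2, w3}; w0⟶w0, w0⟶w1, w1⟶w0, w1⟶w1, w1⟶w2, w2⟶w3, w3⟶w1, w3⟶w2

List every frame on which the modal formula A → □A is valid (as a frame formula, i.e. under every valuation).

Frame correspondent (Sahlqvist): ∀x ∀z (xRz → ∃w (x = w ∧ z = w)) — i.e. a generalized confluence (Geach) condition.
G1: fails — mRo but m ≠ o.
G2: fails — wRu but w ≠ u.
G3: fails — w0Rw1 but w0 ≠ w1.

none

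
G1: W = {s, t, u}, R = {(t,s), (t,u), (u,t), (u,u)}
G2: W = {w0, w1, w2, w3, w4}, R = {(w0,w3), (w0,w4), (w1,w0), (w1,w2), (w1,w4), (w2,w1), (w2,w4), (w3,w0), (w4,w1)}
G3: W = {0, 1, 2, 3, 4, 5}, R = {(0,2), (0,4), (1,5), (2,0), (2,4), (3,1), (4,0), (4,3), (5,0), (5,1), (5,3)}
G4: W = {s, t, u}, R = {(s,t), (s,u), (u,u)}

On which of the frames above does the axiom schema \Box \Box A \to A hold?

Frame correspondent (Sahlqvist): \forall x \exists w (x R^2 w \wedge x = w) — i.e. a generalized confluence (Geach) condition.
G1: fails — at s but no w with sR²w and s=w.
G2: condition met.
G3: fails — at 3 but no w with 3R²w and 3=w.
G4: fails — at s but no w with sR²w and s=w.
Valid on: G2.

G2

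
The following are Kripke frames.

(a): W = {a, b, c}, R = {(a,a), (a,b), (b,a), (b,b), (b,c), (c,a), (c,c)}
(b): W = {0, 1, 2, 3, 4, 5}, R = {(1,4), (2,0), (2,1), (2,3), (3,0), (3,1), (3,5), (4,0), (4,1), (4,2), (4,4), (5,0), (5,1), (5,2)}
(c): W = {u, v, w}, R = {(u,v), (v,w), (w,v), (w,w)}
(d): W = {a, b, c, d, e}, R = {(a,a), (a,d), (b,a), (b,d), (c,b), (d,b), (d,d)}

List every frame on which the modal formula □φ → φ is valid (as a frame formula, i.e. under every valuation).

Frame correspondent (Sahlqvist): ∀x Rxx — i.e. reflexivity.
(a): condition met.
(b): fails — world 0 does not see itself.
(c): fails — world u does not see itself.
(d): fails — world b does not see itself.

(a)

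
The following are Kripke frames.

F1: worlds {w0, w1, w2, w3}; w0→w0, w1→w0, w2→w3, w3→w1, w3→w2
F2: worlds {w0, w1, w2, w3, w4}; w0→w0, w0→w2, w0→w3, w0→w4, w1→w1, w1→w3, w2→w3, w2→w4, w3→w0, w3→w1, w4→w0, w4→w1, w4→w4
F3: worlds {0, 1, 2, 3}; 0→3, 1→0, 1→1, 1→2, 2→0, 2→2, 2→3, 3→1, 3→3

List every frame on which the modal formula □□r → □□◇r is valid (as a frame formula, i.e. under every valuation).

This is the axiom for a generalized confluence (Geach) condition; its first-order frame correspondent is ∀x ∀z (xR²z → ∃w (xR²w ∧ zRw)).
F1: fails — w2R²w1 but no w with w2R²w and w1Rw.
F2: ✓.
F3: ✓.
Valid on: F2, F3.

F2, F3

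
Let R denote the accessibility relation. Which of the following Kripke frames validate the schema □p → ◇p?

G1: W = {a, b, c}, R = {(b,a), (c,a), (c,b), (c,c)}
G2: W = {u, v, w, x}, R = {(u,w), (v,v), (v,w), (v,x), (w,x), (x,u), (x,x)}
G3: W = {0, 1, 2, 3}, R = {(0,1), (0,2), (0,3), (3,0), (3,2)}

Frame correspondent (Sahlqvist): ∀x ∃y Rxy — i.e. seriality.
G1: fails — world a has no successor.
G2: condition met.
G3: fails — world 1 has no successor.
Valid on: G2.

G2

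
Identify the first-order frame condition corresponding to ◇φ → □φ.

Partial functionality

Suppose ◇φ→□φ is valid. Take Rxy, Rxz and set V(φ)={y}. Then ◇φ at x, so □φ at x, so φ at z, i.e. z=y.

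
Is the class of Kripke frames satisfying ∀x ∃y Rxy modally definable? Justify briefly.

Yes — defined by □p → ◇p

The condition is seriality. A defining modal formula is □p → ◇p.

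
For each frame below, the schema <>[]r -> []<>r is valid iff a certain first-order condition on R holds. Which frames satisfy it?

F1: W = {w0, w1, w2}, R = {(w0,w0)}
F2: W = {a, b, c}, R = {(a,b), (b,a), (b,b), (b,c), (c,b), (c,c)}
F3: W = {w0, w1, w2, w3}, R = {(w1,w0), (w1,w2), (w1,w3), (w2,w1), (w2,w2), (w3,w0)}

The schema corresponds to convergence: forall x forall y forall z (Rxy & Rxz -> exists w (Ryw & Rzw)).
F1: satisfies the condition.
F2: satisfies the condition.
F3: fails — Rw1w2 and Rw1w0 but w2 and w0 have no common successor.
Valid on: F1, F2.

F1, F2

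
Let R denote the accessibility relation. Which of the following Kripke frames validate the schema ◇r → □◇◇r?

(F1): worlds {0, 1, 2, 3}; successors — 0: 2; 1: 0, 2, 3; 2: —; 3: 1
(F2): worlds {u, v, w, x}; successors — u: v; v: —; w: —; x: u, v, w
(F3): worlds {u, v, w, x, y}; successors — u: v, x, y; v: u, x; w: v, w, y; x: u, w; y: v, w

The schema corresponds to a generalized confluence (Geach) condition: ∀x ∀y ∀z ((xRy ∧ xRz) → ∃w (y = w ∧ zR²w)).
(F1): fails — 0R2, 0R2 but no w with 2=w and 2R²w.
(F2): fails — uRv, uRv but no t with v=t and vR²t.
(F3): fails — vRu, vRx but no t with u=t and xR²t.
Valid on no frame.

none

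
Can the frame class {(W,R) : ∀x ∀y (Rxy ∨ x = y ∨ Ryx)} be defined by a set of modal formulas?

No

Any modally definable frame class is closed under disjoint unions.
Take 2 disjoint single-world reflexive frames: each is trivially connected, but their disjoint union has 2 worlds with no edge between distinct components, so it is not connected.
So no modal formula (or set of formulas) defines exactly the connected frames.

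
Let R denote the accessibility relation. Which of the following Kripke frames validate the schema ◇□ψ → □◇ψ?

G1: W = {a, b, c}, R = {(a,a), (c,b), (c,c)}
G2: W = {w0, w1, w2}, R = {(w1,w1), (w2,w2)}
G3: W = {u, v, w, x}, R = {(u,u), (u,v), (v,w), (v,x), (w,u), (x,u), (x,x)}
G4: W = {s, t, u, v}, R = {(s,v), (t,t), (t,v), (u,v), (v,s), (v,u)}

The schema corresponds to convergence: ∀x ∀y ∀z (Rxy ∧ Rxz → ∃w (Ryw ∧ Rzw)).
G1: fails — Rcc and Rcb but c and b have no common successor.
G2: holds.
G3: fails — Ruv and Ruu but v and u have no common successor.
G4: fails — Rtv and Rtt but v and t have no common successor.

G2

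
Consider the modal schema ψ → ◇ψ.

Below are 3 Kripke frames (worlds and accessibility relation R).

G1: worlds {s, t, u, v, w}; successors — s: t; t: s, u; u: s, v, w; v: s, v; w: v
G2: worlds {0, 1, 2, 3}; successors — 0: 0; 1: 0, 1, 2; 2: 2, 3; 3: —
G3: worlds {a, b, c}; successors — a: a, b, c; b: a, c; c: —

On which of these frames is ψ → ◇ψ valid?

Frame correspondent (Sahlqvist): ∀x Rxx — i.e. reflexivity.
G1: fails — world s does not see itself.
G2: fails — world 3 does not see itself.
G3: fails — world b does not see itself.

none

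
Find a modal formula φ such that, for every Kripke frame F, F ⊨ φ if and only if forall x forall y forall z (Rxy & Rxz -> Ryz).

The condition is the Euclidean property. The 5 schema ◇ψ → □◇ψ defines it.

◇ψ → □◇ψ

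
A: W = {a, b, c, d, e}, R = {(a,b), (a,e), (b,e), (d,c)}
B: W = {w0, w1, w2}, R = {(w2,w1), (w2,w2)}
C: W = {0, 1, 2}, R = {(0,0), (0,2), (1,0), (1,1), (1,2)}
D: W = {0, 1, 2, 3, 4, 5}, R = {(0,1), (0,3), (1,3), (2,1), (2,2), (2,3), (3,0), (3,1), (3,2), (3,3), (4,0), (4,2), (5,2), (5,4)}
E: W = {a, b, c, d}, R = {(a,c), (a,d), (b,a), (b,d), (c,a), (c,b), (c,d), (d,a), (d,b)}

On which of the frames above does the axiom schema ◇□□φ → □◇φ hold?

D, E

Frame correspondent (Sahlqvist): ∀x ∀y ∀z ((xRy ∧ xRz) → ∃w (yR²w ∧ zRw)) — i.e. a generalized confluence (Geach) condition.
A: fails — aRb, aRb but no w with bR²w and bRw.
B: fails — w2Rw1, w2Rw1 but no w with w1R²w and w1Rw.
C: fails — 0R0, 0R2 but no w with 0R²w and 2Rw.
D: satisfies the condition.
E: satisfies the condition.
Valid on: D, E.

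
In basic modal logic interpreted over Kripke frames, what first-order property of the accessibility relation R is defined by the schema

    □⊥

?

Emptiness of R

□⊥ is valid iff no world has any successor (otherwise □⊥ fails at any world with one).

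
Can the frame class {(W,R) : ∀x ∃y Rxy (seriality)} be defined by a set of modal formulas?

Definable; □q → ◇q defines it

This is a Sahlqvist condition; the D axiom □q → ◇q defines it.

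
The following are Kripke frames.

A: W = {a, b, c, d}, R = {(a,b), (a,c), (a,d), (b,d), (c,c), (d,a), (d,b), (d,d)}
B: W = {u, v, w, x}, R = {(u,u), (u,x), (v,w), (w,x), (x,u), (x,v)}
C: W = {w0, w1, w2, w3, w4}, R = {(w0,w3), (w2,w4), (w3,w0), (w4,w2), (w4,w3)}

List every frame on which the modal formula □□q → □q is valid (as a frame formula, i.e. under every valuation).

Frame correspondent (Sahlqvist): ∀x ∀y (Rxy → ∃z (Rxz ∧ Rzy)) — i.e. density.
A: ✓.
B: fails — Rwx but no z with Rwz and Rzx.
C: fails — Rw2w4 but no z with Rw2z and Rzw4.
Valid on: A.

A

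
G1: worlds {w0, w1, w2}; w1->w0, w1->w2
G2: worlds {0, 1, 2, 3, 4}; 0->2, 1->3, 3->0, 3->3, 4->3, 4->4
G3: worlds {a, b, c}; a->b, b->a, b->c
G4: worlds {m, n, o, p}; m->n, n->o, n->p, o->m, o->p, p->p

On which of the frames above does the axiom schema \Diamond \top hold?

G4

This is the axiom for seriality; its first-order frame correspondent is \forall x \exists y Rxy.
G1: fails — world w0 has no successor.
G2: fails — world 2 has no successor.
G3: fails — world c has no successor.
G4: satisfies the condition.
Valid on: G4.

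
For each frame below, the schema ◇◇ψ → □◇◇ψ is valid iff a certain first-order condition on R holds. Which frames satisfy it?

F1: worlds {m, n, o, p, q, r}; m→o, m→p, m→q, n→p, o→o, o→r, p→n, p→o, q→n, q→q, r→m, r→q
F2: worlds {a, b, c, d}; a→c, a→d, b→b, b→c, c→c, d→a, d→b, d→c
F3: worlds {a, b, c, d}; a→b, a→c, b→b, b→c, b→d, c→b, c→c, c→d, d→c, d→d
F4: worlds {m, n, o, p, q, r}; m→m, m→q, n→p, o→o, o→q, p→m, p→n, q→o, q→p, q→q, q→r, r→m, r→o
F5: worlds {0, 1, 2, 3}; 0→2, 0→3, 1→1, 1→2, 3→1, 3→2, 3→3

Frame correspondent (Sahlqvist): ∀x ∀y ∀z ((xR²y ∧ xRz) → ∃w (y = w ∧ zR²w)) — i.e. a generalized confluence (Geach) condition.
F1: fails — mR²n, mRo but no w with n=w and oR²w.
F2: fails — aR²a, aRc but no w with a=w and cR²w.
F3: satisfies the condition.
F4: fails — nR²n, nRp but no w with n=w and pR²w.
F5: fails — 0R²1, 0R2 but no w with 1=w and 2R²w.

F3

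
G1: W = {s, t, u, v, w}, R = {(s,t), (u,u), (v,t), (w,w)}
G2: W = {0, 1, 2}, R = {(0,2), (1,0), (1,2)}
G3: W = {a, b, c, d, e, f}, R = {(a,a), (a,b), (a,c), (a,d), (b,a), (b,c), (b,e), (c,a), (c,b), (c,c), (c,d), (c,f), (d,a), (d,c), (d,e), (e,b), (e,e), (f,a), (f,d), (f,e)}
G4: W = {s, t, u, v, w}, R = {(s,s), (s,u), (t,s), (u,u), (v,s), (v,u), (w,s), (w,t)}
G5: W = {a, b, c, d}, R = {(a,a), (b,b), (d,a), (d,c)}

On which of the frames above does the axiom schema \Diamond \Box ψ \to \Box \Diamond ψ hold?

G3, G4

The schema corresponds to convergence: \forall x \forall y \forall z (Rxy \wedge Rxz \to \exists w (Ryw \wedge Rzw)).
G1: fails — Rst and Rst but t and t have no common successor.
G2: fails — R02 and R02 but 2 and 2 have no common successor.
G3: holds.
G4: holds.
G5: fails — Rda and Rdc but a and c have no common successor.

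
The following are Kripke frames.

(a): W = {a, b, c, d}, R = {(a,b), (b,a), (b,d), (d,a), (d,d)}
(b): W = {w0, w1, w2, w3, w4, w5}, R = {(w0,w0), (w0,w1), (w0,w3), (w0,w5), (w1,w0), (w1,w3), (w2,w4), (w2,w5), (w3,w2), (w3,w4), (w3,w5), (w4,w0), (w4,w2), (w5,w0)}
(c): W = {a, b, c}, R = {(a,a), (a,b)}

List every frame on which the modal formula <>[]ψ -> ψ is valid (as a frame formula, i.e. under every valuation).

none

The schema corresponds to a generalized confluence (Geach) condition: forall x forall y (xRy -> exists w (yRw & x = w)).
(a): fails — bRd but no w with dRw and b=w.
(b): fails — w0Rw3 but no w with w3Rw and w0=w.
(c): fails — aRb but no w with bRw and a=w.
Valid on no frame.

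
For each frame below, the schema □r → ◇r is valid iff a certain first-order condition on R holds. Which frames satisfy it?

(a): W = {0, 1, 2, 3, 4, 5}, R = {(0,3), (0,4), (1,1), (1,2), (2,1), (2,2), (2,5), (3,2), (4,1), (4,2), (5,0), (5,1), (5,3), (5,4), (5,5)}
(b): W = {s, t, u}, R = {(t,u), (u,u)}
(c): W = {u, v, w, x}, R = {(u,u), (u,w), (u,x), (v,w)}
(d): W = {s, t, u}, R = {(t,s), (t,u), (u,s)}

Frame correspondent (Sahlqvist): ∀x ∃y Rxy — i.e. seriality.
(a): satisfies the condition.
(b): fails — world s has no successor.
(c): fails — world w has no successor.
(d): fails — world s has no successor.

(a)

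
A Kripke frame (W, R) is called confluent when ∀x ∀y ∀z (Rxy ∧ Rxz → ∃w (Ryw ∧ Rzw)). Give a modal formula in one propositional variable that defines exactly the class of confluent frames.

The condition is convergence. The .2 schema ◇□r → □◇r defines it.
Suppose ◇□r→□◇r is valid. Take Rxy, Rxz and set V(r)={w : Ryw}. Then □r at y so ◇□r at x, so □◇r at x, so ◇r at z, giving w with Rzw and Ryw.

◇□r → □◇r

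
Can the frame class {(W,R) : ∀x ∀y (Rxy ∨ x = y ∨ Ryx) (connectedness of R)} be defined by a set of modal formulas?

Any modally definable frame class is closed under disjoint unions.
Take 2 disjoint single-world reflexive frames: each is trivially connected, but their disjoint union has 2 worlds with no edge between distinct components, so it is not connected.
So the class is not modally definable.

Not modally definable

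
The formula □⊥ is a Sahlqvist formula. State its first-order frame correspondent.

□⊥ is valid iff no world has any successor (otherwise □⊥ fails at any world with one).
The converse is a direct semantic check.
Frame condition: ∀x ∀y ¬Rxy.

emptiness of R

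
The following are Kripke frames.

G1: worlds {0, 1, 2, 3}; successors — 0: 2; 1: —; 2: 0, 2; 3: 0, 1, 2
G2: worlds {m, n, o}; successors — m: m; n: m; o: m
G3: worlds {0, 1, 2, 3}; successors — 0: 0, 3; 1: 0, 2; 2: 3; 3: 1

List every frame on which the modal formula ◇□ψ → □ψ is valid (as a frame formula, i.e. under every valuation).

The schema corresponds to the Euclidean property: ∀x ∀y ∀z (Rxy ∧ Rxz → Ryz).
G1: fails — R20 and R20 but not R00.
G2: ✓.
G3: fails — R03 and R00 but not R30.
Valid on: G2.

G2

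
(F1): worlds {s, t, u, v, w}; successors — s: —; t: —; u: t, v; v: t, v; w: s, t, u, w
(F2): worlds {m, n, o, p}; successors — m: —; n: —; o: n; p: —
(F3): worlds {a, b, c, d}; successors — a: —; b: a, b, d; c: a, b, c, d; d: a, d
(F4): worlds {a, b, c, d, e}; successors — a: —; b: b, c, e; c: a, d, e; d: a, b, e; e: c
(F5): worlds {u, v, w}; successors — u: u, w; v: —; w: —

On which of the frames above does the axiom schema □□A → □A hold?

(F1), (F3), (F5)

The schema corresponds to density: ∀x ∀y (Rxy → ∃z (Rxz ∧ Rzy)).
(F1): condition met.
(F2): fails — Ron but no z with Roz and Rzn.
(F3): condition met.
(F4): fails — Rcd but no z with Rcz and Rzd.
(F5): condition met.
Valid on: (F1), (F3), (F5).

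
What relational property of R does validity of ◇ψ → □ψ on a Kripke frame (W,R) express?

partial functionality: ∀x ∀y ∀z (Rxy ∧ Rxz → y = z)

Suppose ◇ψ→□ψ is valid. Take Rxy, Rxz and set V(ψ)={y}. Then ◇ψ at x, so □ψ at x, so ψ at z, i.e. z=y.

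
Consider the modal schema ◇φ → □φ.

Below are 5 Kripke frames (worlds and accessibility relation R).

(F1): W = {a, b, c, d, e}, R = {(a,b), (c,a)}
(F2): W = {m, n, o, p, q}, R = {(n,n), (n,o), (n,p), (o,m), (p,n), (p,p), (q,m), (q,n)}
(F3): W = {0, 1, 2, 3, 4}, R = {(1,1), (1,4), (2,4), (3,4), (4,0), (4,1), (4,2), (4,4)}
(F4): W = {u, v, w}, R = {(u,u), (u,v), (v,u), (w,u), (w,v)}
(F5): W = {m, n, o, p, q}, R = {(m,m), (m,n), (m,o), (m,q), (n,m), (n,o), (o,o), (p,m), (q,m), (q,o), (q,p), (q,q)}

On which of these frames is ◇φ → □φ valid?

Frame correspondent (Sahlqvist): ∀x ∀y ∀z (Rxy ∧ Rxz → y = z) — i.e. partial functionality.
(F1): holds.
(F2): fails — n sees both n and o.
(F3): fails — 1 sees both 1 and 4.
(F4): fails — u sees both u and v.
(F5): fails — m sees both m and n.

(F1)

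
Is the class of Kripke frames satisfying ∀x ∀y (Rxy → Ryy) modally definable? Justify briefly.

This is a Sahlqvist condition; the T□ axiom □(□q → q) defines it.

Definable; □(□q → q) defines it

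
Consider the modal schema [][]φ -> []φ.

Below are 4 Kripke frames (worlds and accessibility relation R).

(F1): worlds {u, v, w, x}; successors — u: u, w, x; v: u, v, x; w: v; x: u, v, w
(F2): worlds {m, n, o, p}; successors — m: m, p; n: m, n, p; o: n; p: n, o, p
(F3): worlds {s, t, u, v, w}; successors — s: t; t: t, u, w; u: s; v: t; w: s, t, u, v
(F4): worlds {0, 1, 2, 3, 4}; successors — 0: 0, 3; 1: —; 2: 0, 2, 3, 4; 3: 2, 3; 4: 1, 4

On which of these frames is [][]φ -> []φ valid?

(F1), (F2), (F4)

The schema corresponds to density: forall x forall y (Rxy -> exists z (Rxz & Rzy)).
(F1): ✓.
(F2): ✓.
(F3): fails — Rus but no z with Ruz and Rzs.
(F4): ✓.
Valid on: (F1), (F2), (F4).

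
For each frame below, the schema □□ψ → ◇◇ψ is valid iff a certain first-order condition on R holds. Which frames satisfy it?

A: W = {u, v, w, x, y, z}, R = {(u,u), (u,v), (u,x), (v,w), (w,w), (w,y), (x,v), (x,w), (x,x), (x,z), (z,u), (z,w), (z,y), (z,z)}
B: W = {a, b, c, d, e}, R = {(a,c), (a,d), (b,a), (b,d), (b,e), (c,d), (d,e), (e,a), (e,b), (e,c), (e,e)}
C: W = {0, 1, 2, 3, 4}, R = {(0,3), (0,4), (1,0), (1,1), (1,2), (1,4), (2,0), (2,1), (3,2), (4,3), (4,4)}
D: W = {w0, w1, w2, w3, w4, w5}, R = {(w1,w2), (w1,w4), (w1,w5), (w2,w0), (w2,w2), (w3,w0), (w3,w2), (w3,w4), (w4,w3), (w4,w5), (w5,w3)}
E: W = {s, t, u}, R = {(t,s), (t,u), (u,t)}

B, C

This is the axiom for a generalized confluence (Geach) condition; its first-order frame correspondent is ∀x ∃w (xR²w ∧ xR²w).
A: fails — at y but no t with yR²t and yR²t.
B: condition met.
C: condition met.
D: fails — at w0 but no w with w0R²w and w0R²w.
E: fails — at s but no w with sR²w and sR²w.
Valid on: B, C.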